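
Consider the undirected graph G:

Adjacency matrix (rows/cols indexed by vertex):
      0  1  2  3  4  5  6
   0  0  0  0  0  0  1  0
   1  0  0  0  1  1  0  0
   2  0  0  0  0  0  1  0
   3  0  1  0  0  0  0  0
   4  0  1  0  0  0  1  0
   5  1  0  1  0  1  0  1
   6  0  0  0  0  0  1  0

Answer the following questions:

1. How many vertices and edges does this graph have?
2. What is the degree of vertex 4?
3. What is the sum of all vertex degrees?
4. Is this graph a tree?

Count: 7 vertices, 6 edges.
Vertex 4 has neighbors [1, 5], degree = 2.
Handshaking lemma: 2 * 6 = 12.
A graph is a tree iff it is connected and has exactly n-1 edges. This graph is connected (all 7 vertices in one component) and has 7-1 = 6 edges. It is a tree.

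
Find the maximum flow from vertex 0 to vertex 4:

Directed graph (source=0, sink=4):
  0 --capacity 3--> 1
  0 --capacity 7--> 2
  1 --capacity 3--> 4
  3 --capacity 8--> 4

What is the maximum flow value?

Computing max flow:
  Flow on (0->1): 3/3
  Flow on (1->4): 3/3
Maximum flow = 3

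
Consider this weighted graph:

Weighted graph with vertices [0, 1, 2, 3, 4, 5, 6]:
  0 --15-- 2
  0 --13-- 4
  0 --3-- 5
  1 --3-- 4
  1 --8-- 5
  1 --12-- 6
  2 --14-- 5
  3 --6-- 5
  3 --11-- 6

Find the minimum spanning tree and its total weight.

Applying Kruskal's algorithm (sort edges by weight, add if no cycle):
  Add (0,5) w=3
  Add (1,4) w=3
  Add (3,5) w=6
  Add (1,5) w=8
  Add (3,6) w=11
  Skip (1,6) w=12 (creates cycle)
  Skip (0,4) w=13 (creates cycle)
  Add (2,5) w=14
  Skip (0,2) w=15 (creates cycle)
MST weight = 45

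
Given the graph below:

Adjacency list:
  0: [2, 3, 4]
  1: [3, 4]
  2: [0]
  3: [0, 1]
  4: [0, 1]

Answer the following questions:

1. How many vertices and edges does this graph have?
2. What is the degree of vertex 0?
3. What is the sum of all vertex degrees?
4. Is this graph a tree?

Count: 5 vertices, 5 edges.
Vertex 0 has neighbors [2, 3, 4], degree = 3.
Handshaking lemma: 2 * 5 = 10.
A tree on 5 vertices has 4 edges. This graph has 5 edges (1 extra). Not a tree.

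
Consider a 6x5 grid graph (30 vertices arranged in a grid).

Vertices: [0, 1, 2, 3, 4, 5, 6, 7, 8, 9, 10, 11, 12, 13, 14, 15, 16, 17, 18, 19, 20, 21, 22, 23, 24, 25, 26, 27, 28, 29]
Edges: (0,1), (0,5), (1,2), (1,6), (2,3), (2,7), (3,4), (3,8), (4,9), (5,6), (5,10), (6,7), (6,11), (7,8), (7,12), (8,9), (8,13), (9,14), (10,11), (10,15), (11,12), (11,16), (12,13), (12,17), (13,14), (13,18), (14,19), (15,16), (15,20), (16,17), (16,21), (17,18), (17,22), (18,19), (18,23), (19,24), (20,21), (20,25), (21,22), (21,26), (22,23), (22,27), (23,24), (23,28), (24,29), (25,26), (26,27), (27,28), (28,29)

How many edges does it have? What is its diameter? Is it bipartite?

A 6x5 grid has 25 vertical edges and 24 horizontal edges.
Total edges = 25 + 24 = 49.
Diameter = (6-1) + (5-1) = 9 (corner to opposite corner).
Grid graphs are bipartite (checkerboard coloring).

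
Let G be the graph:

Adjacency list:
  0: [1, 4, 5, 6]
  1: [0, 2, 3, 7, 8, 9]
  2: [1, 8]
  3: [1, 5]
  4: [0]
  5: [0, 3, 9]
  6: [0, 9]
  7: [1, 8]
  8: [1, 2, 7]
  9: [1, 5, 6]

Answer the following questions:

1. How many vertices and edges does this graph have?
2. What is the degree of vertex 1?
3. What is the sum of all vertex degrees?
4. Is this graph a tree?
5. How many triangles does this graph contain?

Count: 10 vertices, 14 edges.
Vertex 1 has neighbors [0, 2, 3, 7, 8, 9], degree = 6.
Handshaking lemma: 2 * 14 = 28.
A tree on 10 vertices has 9 edges. This graph has 14 edges (5 extra). Not a tree.
Number of triangles = 2.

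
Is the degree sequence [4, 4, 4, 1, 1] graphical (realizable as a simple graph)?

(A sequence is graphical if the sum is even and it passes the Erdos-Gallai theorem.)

Sum of degrees = 14. Sum is even but fails Erdos-Gallai. The sequence is NOT graphical.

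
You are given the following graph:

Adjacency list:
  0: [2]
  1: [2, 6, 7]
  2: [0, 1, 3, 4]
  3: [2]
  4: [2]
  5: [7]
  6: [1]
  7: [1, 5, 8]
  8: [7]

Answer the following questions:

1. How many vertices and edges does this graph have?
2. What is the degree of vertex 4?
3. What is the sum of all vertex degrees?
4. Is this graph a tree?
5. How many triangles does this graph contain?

Count: 9 vertices, 8 edges.
Vertex 4 has neighbors [2], degree = 1.
Handshaking lemma: 2 * 8 = 16.
A graph is a tree iff it is connected and has exactly n-1 edges. This graph is connected (all 9 vertices in one component) and has 9-1 = 8 edges. It is a tree.
Number of triangles = 0.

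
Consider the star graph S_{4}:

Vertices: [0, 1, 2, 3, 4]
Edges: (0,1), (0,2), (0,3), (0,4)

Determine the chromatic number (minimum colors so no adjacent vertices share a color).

S_{4} has one hub adjacent to 4 leaves; leaves are pairwise non-adjacent.
Color the hub 0 and every leaf 1.
Chromatic number = 2.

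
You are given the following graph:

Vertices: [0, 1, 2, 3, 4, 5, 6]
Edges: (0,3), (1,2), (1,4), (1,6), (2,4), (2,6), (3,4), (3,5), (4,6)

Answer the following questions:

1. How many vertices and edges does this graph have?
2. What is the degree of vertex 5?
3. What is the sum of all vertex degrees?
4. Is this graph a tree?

Count: 7 vertices, 9 edges.
Vertex 5 has neighbors [3], degree = 1.
Handshaking lemma: 2 * 9 = 18.
A tree on 7 vertices has 6 edges. This graph has 9 edges (3 extra). Not a tree.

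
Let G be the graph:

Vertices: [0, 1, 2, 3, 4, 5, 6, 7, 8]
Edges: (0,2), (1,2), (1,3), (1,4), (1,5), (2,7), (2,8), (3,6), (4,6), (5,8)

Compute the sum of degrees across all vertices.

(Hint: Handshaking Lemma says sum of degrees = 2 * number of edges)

Count edges: 10 edges.
By Handshaking Lemma: sum of degrees = 2 * 10 = 20.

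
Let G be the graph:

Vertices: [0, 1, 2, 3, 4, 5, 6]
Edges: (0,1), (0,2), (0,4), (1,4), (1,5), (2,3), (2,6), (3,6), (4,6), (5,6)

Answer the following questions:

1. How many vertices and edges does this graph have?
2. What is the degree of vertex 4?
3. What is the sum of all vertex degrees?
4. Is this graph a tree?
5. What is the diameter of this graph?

Count: 7 vertices, 10 edges.
Vertex 4 has neighbors [0, 1, 6], degree = 3.
Handshaking lemma: 2 * 10 = 20.
A tree on 7 vertices has 6 edges. This graph has 10 edges (4 extra). Not a tree.
Diameter (longest shortest path) = 3.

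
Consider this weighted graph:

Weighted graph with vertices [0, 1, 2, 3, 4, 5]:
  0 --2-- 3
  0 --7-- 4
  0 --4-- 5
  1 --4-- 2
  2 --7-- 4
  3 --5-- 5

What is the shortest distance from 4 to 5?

Using Dijkstra's algorithm from vertex 4:
Shortest path: 4 -> 0 -> 5
Total weight: 7 + 4 = 11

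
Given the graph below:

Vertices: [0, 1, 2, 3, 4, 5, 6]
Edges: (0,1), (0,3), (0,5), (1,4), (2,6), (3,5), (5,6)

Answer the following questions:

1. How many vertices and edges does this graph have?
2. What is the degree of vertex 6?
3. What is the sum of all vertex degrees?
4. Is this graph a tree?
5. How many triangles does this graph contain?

Count: 7 vertices, 7 edges.
Vertex 6 has neighbors [2, 5], degree = 2.
Handshaking lemma: 2 * 7 = 14.
A tree on 7 vertices has 6 edges. This graph has 7 edges (1 extra). Not a tree.
Number of triangles = 1.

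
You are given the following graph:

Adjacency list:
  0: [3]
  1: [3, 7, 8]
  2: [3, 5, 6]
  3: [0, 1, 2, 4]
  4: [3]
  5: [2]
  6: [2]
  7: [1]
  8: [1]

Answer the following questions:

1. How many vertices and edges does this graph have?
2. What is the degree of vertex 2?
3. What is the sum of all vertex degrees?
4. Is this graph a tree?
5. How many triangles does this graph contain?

Count: 9 vertices, 8 edges.
Vertex 2 has neighbors [3, 5, 6], degree = 3.
Handshaking lemma: 2 * 8 = 16.
A graph is a tree iff it is connected and has exactly n-1 edges. This graph is connected (all 9 vertices in one component) and has 9-1 = 8 edges. It is a tree.
Number of triangles = 0.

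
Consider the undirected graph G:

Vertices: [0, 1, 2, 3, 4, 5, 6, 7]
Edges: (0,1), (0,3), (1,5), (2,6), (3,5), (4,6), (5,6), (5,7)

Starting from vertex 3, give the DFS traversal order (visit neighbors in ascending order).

DFS from vertex 3 (neighbors processed in ascending order):
Visit order: 3, 0, 1, 5, 6, 2, 4, 7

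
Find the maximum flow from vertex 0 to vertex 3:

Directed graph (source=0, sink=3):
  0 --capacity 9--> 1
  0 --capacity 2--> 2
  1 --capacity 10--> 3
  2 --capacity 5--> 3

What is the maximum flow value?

Computing max flow:
  Flow on (0->1): 9/9
  Flow on (0->2): 2/2
  Flow on (1->3): 9/10
  Flow on (2->3): 2/5
Maximum flow = 11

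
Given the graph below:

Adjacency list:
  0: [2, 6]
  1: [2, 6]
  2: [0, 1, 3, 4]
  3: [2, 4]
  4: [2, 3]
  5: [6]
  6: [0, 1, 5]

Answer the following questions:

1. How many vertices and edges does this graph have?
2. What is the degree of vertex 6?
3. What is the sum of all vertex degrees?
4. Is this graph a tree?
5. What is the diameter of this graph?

Count: 7 vertices, 8 edges.
Vertex 6 has neighbors [0, 1, 5], degree = 3.
Handshaking lemma: 2 * 8 = 16.
A tree on 7 vertices has 6 edges. This graph has 8 edges (2 extra). Not a tree.
Diameter (longest shortest path) = 4.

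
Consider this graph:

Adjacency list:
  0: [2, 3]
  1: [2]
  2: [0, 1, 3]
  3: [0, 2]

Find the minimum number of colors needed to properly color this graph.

The graph has a maximum clique of size 3 (lower bound on chromatic number).
A valid 3-coloring: {0: 1, 1: 1, 2: 0, 3: 2}.
Chromatic number = 3.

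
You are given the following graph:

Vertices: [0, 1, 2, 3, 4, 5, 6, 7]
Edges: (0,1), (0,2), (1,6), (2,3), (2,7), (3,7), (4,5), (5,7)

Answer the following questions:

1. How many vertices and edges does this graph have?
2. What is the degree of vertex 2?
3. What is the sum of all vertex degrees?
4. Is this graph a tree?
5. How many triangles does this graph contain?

Count: 8 vertices, 8 edges.
Vertex 2 has neighbors [0, 3, 7], degree = 3.
Handshaking lemma: 2 * 8 = 16.
A tree on 8 vertices has 7 edges. This graph has 8 edges (1 extra). Not a tree.
Number of triangles = 1.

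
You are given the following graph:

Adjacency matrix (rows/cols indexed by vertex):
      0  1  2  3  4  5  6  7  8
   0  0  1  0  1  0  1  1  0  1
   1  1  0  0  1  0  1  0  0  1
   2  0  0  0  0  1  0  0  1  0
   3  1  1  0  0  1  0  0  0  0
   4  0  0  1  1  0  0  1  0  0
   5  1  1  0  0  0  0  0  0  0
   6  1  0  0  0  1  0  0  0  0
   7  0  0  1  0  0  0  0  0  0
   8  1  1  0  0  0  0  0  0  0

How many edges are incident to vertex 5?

Vertex 5 has neighbors [0, 1], so deg(5) = 2.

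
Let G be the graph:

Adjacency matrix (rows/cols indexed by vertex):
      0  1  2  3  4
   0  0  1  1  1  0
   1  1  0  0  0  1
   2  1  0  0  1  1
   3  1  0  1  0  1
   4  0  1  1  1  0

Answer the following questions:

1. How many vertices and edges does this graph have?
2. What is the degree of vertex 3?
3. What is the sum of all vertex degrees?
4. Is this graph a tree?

Count: 5 vertices, 7 edges.
Vertex 3 has neighbors [0, 2, 4], degree = 3.
Handshaking lemma: 2 * 7 = 14.
A tree on 5 vertices has 4 edges. This graph has 7 edges (3 extra). Not a tree.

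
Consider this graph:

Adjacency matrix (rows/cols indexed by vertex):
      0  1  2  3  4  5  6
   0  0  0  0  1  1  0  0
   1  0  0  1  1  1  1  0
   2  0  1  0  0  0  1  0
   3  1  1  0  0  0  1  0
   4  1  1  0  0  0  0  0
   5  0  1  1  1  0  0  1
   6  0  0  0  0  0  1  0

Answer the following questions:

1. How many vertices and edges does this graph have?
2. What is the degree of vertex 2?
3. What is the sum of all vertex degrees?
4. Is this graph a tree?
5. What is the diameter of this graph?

Count: 7 vertices, 9 edges.
Vertex 2 has neighbors [1, 5], degree = 2.
Handshaking lemma: 2 * 9 = 18.
A tree on 7 vertices has 6 edges. This graph has 9 edges (3 extra). Not a tree.
Diameter (longest shortest path) = 3.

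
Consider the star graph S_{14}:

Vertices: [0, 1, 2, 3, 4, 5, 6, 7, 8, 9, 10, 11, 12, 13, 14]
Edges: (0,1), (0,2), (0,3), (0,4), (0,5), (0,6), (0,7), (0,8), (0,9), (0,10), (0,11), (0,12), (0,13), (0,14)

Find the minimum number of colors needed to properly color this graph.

S_{14} has one hub adjacent to 14 leaves; leaves are pairwise non-adjacent.
Color the hub 0 and every leaf 1.
Chromatic number = 2.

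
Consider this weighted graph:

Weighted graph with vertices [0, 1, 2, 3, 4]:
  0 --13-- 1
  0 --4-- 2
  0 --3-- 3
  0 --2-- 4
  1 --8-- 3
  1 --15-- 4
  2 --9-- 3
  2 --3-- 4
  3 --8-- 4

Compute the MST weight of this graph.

Applying Kruskal's algorithm (sort edges by weight, add if no cycle):
  Add (0,4) w=2
  Add (0,3) w=3
  Add (2,4) w=3
  Skip (0,2) w=4 (creates cycle)
  Add (1,3) w=8
  Skip (3,4) w=8 (creates cycle)
  Skip (2,3) w=9 (creates cycle)
  Skip (0,1) w=13 (creates cycle)
  Skip (1,4) w=15 (creates cycle)
MST weight = 16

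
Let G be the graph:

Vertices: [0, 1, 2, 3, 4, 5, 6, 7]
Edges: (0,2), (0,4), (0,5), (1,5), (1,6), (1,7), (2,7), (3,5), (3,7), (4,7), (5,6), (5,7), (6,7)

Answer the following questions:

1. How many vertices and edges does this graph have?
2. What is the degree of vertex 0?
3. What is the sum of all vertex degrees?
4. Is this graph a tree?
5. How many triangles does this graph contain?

Count: 8 vertices, 13 edges.
Vertex 0 has neighbors [2, 4, 5], degree = 3.
Handshaking lemma: 2 * 13 = 26.
A tree on 8 vertices has 7 edges. This graph has 13 edges (6 extra). Not a tree.
Number of triangles = 5.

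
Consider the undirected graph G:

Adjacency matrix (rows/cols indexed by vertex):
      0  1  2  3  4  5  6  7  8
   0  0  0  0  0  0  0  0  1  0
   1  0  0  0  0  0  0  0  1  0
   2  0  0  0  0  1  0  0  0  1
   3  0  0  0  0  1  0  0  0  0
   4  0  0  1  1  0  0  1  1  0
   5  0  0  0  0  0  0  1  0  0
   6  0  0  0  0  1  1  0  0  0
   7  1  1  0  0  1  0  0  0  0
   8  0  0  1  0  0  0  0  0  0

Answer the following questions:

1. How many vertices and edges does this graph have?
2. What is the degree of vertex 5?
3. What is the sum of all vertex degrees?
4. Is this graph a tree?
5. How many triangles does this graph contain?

Count: 9 vertices, 8 edges.
Vertex 5 has neighbors [6], degree = 1.
Handshaking lemma: 2 * 8 = 16.
A graph is a tree iff it is connected and has exactly n-1 edges. This graph is connected (all 9 vertices in one component) and has 9-1 = 8 edges. It is a tree.
Number of triangles = 0.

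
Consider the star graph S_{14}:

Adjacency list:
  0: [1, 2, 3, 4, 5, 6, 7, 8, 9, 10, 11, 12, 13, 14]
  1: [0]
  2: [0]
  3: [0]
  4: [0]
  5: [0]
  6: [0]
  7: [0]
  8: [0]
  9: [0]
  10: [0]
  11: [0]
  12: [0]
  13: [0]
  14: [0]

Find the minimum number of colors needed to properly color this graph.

S_{14} has one hub adjacent to 14 leaves; leaves are pairwise non-adjacent.
Color the hub 0 and every leaf 1.
Chromatic number = 2.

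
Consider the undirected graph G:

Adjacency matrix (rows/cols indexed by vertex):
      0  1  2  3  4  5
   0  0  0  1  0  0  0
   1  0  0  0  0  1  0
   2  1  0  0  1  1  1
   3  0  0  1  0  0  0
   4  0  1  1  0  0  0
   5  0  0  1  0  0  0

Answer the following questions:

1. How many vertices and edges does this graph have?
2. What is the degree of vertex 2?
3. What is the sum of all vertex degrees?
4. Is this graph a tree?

Count: 6 vertices, 5 edges.
Vertex 2 has neighbors [0, 3, 4, 5], degree = 4.
Handshaking lemma: 2 * 5 = 10.
A graph is a tree iff it is connected and has exactly n-1 edges. This graph is connected (all 6 vertices in one component) and has 6-1 = 5 edges. It is a tree.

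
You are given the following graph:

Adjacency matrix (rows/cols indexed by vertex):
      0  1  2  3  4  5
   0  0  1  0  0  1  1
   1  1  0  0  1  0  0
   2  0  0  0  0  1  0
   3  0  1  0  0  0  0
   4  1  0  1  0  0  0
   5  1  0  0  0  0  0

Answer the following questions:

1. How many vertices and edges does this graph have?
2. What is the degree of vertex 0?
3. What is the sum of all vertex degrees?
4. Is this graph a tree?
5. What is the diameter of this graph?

Count: 6 vertices, 5 edges.
Vertex 0 has neighbors [1, 4, 5], degree = 3.
Handshaking lemma: 2 * 5 = 10.
A graph is a tree iff it is connected and has exactly n-1 edges. This graph is connected (all 6 vertices in one component) and has 6-1 = 5 edges. It is a tree.
Diameter (longest shortest path) = 4.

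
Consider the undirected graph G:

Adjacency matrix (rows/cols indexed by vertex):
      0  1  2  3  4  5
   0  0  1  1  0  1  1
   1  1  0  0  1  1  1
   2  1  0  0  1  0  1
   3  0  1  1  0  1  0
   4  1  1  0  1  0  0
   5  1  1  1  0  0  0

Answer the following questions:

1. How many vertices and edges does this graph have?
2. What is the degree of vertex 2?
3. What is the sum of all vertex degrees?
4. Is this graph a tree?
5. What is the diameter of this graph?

Count: 6 vertices, 10 edges.
Vertex 2 has neighbors [0, 3, 5], degree = 3.
Handshaking lemma: 2 * 10 = 20.
A tree on 6 vertices has 5 edges. This graph has 10 edges (5 extra). Not a tree.
Diameter (longest shortest path) = 2.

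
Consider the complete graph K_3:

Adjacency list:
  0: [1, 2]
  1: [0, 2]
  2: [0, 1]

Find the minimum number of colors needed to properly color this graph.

In K_3, every vertex is adjacent to every other vertex.
Each vertex needs a unique color.
Chromatic number = 3.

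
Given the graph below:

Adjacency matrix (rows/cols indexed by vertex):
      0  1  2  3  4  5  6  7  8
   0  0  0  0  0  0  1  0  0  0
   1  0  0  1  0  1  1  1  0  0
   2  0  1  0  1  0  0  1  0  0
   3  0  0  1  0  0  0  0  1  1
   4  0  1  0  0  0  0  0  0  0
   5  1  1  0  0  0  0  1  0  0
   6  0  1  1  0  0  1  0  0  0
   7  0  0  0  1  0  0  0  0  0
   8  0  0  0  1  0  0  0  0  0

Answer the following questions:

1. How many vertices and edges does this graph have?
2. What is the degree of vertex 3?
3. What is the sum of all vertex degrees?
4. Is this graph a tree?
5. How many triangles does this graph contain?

Count: 9 vertices, 10 edges.
Vertex 3 has neighbors [2, 7, 8], degree = 3.
Handshaking lemma: 2 * 10 = 20.
A tree on 9 vertices has 8 edges. This graph has 10 edges (2 extra). Not a tree.
Number of triangles = 2.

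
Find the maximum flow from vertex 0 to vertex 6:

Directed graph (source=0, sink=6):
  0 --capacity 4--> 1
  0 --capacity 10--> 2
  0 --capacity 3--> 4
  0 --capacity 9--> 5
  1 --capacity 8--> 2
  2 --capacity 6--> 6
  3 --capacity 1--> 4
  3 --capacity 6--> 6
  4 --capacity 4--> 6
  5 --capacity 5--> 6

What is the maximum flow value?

Computing max flow:
  Flow on (0->2): 6/10
  Flow on (0->4): 3/3
  Flow on (0->5): 5/9
  Flow on (2->6): 6/6
  Flow on (4->6): 3/4
  Flow on (5->6): 5/5
Maximum flow = 14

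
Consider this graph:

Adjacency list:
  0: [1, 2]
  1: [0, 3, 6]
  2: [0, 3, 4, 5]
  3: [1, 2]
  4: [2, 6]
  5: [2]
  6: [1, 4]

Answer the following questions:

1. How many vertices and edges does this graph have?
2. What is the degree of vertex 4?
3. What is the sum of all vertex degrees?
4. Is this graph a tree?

Count: 7 vertices, 8 edges.
Vertex 4 has neighbors [2, 6], degree = 2.
Handshaking lemma: 2 * 8 = 16.
A tree on 7 vertices has 6 edges. This graph has 8 edges (2 extra). Not a tree.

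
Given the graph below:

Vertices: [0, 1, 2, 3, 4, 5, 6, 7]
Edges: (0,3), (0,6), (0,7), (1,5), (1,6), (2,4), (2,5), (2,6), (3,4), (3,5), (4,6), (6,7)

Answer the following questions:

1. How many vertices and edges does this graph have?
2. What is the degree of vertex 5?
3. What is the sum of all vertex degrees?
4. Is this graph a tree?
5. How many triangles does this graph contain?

Count: 8 vertices, 12 edges.
Vertex 5 has neighbors [1, 2, 3], degree = 3.
Handshaking lemma: 2 * 12 = 24.
A tree on 8 vertices has 7 edges. This graph has 12 edges (5 extra). Not a tree.
Number of triangles = 2.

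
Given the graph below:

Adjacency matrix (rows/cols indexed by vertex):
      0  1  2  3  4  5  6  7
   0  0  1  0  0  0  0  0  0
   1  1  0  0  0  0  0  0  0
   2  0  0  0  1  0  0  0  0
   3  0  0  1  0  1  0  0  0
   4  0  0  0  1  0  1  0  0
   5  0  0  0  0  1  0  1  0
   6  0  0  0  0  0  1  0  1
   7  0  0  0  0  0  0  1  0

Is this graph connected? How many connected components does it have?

Checking connectivity: the graph has 2 connected component(s).
Components: [[0, 1], [2, 3, 4, 5, 6, 7]]. The graph is NOT connected.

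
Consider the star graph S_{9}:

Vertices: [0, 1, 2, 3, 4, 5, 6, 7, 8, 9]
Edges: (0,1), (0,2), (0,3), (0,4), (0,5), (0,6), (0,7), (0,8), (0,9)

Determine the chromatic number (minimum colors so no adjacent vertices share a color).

S_{9} has one hub adjacent to 9 leaves; leaves are pairwise non-adjacent.
Color the hub 0 and every leaf 1.
Chromatic number = 2.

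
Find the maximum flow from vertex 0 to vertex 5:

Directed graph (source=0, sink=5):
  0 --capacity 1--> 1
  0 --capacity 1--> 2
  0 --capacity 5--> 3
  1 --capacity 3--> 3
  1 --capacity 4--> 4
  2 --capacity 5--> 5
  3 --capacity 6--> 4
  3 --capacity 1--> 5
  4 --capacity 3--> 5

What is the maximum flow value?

Computing max flow:
  Flow on (0->2): 1/1
  Flow on (0->3): 4/5
  Flow on (2->5): 1/5
  Flow on (3->4): 3/6
  Flow on (3->5): 1/1
  Flow on (4->5): 3/3
Maximum flow = 5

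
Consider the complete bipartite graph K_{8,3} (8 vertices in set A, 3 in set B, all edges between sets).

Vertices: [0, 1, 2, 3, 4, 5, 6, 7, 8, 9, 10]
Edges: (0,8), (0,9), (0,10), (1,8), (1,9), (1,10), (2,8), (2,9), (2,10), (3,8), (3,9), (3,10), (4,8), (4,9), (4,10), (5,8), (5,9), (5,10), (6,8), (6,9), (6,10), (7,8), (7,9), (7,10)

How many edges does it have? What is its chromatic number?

K_{8,3} has 8 * 3 = 24 edges.
Bipartite graphs have chromatic number 2 (color each partition differently).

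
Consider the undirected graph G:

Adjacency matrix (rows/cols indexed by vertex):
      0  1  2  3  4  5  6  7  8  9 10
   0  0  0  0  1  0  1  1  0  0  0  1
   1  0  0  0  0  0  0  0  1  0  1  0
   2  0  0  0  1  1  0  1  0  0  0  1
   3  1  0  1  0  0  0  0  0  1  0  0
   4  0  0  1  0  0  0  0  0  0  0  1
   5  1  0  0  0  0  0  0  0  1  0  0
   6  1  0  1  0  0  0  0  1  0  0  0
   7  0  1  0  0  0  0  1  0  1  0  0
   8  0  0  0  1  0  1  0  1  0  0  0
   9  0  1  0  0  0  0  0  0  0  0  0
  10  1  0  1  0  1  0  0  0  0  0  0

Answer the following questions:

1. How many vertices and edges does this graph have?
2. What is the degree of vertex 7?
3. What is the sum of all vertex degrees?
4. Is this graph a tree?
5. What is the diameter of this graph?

Count: 11 vertices, 15 edges.
Vertex 7 has neighbors [1, 6, 8], degree = 3.
Handshaking lemma: 2 * 15 = 30.
A tree on 11 vertices has 10 edges. This graph has 15 edges (5 extra). Not a tree.
Diameter (longest shortest path) = 5.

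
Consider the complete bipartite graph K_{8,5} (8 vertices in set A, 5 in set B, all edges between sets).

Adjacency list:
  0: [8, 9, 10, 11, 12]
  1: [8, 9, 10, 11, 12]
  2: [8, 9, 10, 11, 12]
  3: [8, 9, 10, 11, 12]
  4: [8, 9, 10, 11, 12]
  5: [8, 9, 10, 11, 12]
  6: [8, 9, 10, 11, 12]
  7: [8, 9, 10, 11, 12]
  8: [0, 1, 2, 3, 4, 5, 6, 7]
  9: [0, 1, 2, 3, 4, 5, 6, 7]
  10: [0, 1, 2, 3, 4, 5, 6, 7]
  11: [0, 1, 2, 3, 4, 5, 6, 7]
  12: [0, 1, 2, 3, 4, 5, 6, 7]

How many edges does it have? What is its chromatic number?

K_{8,5} has 8 * 5 = 40 edges.
Bipartite graphs have chromatic number 2 (color each partition differently).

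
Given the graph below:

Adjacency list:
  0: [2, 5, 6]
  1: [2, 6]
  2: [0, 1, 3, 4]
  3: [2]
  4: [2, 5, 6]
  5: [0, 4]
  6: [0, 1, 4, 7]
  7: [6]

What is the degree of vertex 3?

Vertex 3 has neighbors [2], so deg(3) = 1.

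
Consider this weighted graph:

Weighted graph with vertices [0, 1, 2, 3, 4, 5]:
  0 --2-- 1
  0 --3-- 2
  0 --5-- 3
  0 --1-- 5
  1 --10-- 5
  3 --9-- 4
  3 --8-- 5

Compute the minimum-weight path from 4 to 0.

Using Dijkstra's algorithm from vertex 4:
Shortest path: 4 -> 3 -> 0
Total weight: 9 + 5 = 14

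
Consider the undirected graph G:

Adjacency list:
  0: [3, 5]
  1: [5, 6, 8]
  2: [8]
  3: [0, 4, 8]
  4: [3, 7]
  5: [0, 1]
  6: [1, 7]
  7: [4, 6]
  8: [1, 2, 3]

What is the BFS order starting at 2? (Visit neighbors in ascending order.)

BFS from vertex 2 (neighbors processed in ascending order):
Visit order: 2, 8, 1, 3, 5, 6, 0, 4, 7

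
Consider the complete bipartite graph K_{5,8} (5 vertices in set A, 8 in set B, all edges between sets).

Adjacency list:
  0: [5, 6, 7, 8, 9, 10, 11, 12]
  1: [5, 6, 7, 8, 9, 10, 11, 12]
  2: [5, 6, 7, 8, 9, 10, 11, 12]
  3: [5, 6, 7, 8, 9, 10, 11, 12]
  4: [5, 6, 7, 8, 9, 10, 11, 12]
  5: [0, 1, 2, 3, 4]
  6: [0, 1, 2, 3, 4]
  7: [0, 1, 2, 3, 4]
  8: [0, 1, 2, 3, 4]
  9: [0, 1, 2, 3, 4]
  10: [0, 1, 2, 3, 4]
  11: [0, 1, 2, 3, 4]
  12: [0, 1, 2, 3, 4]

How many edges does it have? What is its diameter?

K_{5,8} has 5 * 8 = 40 edges.
Any vertex reaches any opposite-side vertex in 1 step; same-side vertices reach in 2 steps via any opposite-side vertex.
Diameter = 2.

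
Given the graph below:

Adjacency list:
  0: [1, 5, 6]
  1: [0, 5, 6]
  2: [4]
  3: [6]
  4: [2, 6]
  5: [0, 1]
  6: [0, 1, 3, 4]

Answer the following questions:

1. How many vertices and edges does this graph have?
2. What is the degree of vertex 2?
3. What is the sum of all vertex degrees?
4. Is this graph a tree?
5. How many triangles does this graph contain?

Count: 7 vertices, 8 edges.
Vertex 2 has neighbors [4], degree = 1.
Handshaking lemma: 2 * 8 = 16.
A tree on 7 vertices has 6 edges. This graph has 8 edges (2 extra). Not a tree.
Number of triangles = 2.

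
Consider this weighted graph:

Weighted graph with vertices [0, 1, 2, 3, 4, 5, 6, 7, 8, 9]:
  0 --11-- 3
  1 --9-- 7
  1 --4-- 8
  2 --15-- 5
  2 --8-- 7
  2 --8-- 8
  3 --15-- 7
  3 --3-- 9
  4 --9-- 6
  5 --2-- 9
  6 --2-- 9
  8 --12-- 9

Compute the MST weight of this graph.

Applying Kruskal's algorithm (sort edges by weight, add if no cycle):
  Add (5,9) w=2
  Add (6,9) w=2
  Add (3,9) w=3
  Add (1,8) w=4
  Add (2,8) w=8
  Add (2,7) w=8
  Skip (1,7) w=9 (creates cycle)
  Add (4,6) w=9
  Add (0,3) w=11
  Add (8,9) w=12
  Skip (2,5) w=15 (creates cycle)
  Skip (3,7) w=15 (creates cycle)
MST weight = 59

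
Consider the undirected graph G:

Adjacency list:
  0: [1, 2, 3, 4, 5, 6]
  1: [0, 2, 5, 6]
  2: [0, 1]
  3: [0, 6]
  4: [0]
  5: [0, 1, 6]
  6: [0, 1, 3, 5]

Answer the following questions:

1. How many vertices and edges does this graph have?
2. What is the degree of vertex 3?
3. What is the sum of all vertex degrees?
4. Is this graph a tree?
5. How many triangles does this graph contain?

Count: 7 vertices, 11 edges.
Vertex 3 has neighbors [0, 6], degree = 2.
Handshaking lemma: 2 * 11 = 22.
A tree on 7 vertices has 6 edges. This graph has 11 edges (5 extra). Not a tree.
Number of triangles = 6.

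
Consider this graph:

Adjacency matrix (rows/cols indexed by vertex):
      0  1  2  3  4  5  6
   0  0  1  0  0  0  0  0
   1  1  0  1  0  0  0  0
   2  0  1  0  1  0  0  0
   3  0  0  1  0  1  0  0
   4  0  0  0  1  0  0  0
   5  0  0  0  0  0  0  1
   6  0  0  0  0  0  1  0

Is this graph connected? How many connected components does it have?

Checking connectivity: the graph has 2 connected component(s).
Components: [[0, 1, 2, 3, 4], [5, 6]]. The graph is NOT connected.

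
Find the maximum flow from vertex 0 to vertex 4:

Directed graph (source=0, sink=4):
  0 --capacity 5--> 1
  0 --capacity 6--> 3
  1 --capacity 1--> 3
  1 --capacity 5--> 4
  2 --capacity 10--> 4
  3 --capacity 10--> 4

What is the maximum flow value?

Computing max flow:
  Flow on (0->1): 5/5
  Flow on (0->3): 6/6
  Flow on (1->4): 5/5
  Flow on (3->4): 6/10
Maximum flow = 11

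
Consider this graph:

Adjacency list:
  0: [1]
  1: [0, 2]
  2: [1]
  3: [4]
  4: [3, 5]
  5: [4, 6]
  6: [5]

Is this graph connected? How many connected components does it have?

Checking connectivity: the graph has 2 connected component(s).
Components: [[0, 1, 2], [3, 4, 5, 6]]. The graph is NOT connected.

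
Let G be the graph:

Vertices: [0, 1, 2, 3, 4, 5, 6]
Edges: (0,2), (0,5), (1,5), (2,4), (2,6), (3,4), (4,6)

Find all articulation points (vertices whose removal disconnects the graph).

An articulation point is a vertex whose removal disconnects the graph.
Articulation points: [0, 2, 4, 5]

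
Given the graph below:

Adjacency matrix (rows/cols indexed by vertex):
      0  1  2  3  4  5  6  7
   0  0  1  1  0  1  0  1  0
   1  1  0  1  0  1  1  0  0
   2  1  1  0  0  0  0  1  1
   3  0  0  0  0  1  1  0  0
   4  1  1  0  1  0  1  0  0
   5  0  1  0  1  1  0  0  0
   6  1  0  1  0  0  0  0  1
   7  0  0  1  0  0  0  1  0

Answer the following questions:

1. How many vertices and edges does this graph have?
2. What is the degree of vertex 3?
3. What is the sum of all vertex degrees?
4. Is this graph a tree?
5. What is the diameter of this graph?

Count: 8 vertices, 13 edges.
Vertex 3 has neighbors [4, 5], degree = 2.
Handshaking lemma: 2 * 13 = 26.
A tree on 8 vertices has 7 edges. This graph has 13 edges (6 extra). Not a tree.
Diameter (longest shortest path) = 4.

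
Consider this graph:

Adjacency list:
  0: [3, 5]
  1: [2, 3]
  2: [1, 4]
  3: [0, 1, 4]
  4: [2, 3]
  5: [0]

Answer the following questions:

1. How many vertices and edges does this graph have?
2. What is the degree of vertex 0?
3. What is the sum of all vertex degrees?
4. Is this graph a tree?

Count: 6 vertices, 6 edges.
Vertex 0 has neighbors [3, 5], degree = 2.
Handshaking lemma: 2 * 6 = 12.
A tree on 6 vertices has 5 edges. This graph has 6 edges (1 extra). Not a tree.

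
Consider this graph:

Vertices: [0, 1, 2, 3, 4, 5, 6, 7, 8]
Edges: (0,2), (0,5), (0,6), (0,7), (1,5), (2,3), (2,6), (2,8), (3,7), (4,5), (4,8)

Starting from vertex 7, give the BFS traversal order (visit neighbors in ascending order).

BFS from vertex 7 (neighbors processed in ascending order):
Visit order: 7, 0, 3, 2, 5, 6, 8, 1, 4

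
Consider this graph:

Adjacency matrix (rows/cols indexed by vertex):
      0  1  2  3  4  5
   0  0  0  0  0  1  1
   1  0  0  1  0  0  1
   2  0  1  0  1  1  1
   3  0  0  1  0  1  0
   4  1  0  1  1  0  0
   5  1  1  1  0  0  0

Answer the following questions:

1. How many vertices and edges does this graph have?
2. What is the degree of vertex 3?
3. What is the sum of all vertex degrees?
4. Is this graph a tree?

Count: 6 vertices, 8 edges.
Vertex 3 has neighbors [2, 4], degree = 2.
Handshaking lemma: 2 * 8 = 16.
A tree on 6 vertices has 5 edges. This graph has 8 edges (3 extra). Not a tree.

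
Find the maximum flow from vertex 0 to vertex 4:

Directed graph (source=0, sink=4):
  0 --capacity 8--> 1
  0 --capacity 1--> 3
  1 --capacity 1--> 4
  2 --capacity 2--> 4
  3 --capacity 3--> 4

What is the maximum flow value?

Computing max flow:
  Flow on (0->1): 1/8
  Flow on (0->3): 1/1
  Flow on (1->4): 1/1
  Flow on (3->4): 1/3
Maximum flow = 2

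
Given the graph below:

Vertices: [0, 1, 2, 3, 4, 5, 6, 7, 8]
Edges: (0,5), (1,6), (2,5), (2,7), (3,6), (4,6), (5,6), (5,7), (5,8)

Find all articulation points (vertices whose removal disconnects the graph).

An articulation point is a vertex whose removal disconnects the graph.
Articulation points: [5, 6]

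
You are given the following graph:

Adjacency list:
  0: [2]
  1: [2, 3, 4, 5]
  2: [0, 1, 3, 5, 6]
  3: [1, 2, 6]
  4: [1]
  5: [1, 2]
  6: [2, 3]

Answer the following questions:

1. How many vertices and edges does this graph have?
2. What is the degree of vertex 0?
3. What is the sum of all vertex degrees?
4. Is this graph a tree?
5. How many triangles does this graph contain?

Count: 7 vertices, 9 edges.
Vertex 0 has neighbors [2], degree = 1.
Handshaking lemma: 2 * 9 = 18.
A tree on 7 vertices has 6 edges. This graph has 9 edges (3 extra). Not a tree.
Number of triangles = 3.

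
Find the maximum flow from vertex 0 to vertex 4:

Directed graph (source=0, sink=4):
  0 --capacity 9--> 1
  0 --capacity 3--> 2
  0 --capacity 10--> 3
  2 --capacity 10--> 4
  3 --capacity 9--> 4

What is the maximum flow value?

Computing max flow:
  Flow on (0->2): 3/3
  Flow on (0->3): 9/10
  Flow on (2->4): 3/10
  Flow on (3->4): 9/9
Maximum flow = 12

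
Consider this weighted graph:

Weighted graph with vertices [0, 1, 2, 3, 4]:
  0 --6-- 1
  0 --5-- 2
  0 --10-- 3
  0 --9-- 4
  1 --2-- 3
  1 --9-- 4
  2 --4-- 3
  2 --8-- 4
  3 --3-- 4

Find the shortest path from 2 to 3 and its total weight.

Using Dijkstra's algorithm from vertex 2:
Shortest path: 2 -> 3
Total weight: 4 = 4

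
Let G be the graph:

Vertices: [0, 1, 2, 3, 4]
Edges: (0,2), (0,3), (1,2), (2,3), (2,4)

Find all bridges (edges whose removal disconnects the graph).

A bridge is an edge whose removal increases the number of connected components.
Bridges found: (1,2), (2,4)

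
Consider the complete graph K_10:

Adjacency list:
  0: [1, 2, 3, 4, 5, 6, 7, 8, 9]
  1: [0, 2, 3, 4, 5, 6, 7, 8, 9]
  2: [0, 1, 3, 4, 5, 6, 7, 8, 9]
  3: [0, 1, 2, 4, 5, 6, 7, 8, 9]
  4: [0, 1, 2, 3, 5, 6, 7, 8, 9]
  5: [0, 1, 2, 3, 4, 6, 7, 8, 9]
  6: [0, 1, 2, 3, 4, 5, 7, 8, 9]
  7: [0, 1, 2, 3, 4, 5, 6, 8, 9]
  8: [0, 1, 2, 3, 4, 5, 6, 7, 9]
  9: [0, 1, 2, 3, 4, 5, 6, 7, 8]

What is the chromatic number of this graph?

In K_10, every vertex is adjacent to every other vertex.
Each vertex needs a unique color.
Chromatic number = 10.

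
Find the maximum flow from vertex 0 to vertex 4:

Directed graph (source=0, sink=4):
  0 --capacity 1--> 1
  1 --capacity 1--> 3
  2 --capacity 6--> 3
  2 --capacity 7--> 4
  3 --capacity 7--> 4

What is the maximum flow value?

Computing max flow:
  Flow on (0->1): 1/1
  Flow on (1->3): 1/1
  Flow on (3->4): 1/7
Maximum flow = 1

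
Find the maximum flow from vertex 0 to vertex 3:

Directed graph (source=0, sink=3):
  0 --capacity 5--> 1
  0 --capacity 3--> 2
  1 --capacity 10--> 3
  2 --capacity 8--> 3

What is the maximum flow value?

Computing max flow:
  Flow on (0->1): 5/5
  Flow on (0->2): 3/3
  Flow on (1->3): 5/10
  Flow on (2->3): 3/8
Maximum flow = 8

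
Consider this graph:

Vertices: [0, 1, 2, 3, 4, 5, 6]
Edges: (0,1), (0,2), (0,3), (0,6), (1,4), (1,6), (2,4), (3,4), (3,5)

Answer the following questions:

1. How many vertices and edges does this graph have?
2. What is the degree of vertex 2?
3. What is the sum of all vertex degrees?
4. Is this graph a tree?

Count: 7 vertices, 9 edges.
Vertex 2 has neighbors [0, 4], degree = 2.
Handshaking lemma: 2 * 9 = 18.
A tree on 7 vertices has 6 edges. This graph has 9 edges (3 extra). Not a tree.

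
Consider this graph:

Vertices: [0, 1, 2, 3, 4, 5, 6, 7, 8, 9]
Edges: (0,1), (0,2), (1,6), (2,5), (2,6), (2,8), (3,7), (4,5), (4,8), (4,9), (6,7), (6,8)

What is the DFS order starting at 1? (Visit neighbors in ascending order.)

DFS from vertex 1 (neighbors processed in ascending order):
Visit order: 1, 0, 2, 5, 4, 8, 6, 7, 3, 9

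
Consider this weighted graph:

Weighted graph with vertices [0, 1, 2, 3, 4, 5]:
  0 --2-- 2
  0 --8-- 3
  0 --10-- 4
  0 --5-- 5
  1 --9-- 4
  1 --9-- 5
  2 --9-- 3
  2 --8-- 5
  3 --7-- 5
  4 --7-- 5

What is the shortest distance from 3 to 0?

Using Dijkstra's algorithm from vertex 3:
Shortest path: 3 -> 0
Total weight: 8 = 8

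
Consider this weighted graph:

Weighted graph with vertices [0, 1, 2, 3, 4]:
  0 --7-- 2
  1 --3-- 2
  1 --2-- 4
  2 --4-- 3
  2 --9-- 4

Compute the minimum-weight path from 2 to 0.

Using Dijkstra's algorithm from vertex 2:
Shortest path: 2 -> 0
Total weight: 7 = 7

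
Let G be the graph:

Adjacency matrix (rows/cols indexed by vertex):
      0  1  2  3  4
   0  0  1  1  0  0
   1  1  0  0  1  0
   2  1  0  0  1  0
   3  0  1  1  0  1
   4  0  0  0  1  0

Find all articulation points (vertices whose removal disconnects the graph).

An articulation point is a vertex whose removal disconnects the graph.
Articulation points: [3]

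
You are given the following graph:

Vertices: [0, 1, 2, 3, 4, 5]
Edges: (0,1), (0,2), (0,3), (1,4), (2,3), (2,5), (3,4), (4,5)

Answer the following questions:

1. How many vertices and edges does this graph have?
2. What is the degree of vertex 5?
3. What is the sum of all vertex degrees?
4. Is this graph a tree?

Count: 6 vertices, 8 edges.
Vertex 5 has neighbors [2, 4], degree = 2.
Handshaking lemma: 2 * 8 = 16.
A tree on 6 vertices has 5 edges. This graph has 8 edges (3 extra). Not a tree.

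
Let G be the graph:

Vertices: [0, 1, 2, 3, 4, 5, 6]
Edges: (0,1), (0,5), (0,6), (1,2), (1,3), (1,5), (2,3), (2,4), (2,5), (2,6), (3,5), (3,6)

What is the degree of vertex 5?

Vertex 5 has neighbors [0, 1, 2, 3], so deg(5) = 4.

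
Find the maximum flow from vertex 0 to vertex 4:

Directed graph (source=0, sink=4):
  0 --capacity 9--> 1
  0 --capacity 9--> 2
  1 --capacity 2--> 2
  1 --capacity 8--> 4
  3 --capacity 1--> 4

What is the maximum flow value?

Computing max flow:
  Flow on (0->1): 8/9
  Flow on (1->4): 8/8
Maximum flow = 8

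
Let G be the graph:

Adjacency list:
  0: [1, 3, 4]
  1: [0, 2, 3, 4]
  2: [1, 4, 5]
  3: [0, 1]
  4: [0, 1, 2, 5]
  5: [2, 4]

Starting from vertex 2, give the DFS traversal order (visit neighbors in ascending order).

DFS from vertex 2 (neighbors processed in ascending order):
Visit order: 2, 1, 0, 3, 4, 5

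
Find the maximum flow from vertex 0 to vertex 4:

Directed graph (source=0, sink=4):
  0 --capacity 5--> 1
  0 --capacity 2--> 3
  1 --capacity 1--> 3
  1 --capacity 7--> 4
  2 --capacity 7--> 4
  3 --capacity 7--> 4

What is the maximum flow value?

Computing max flow:
  Flow on (0->1): 5/5
  Flow on (0->3): 2/2
  Flow on (1->4): 5/7
  Flow on (3->4): 2/7
Maximum flow = 7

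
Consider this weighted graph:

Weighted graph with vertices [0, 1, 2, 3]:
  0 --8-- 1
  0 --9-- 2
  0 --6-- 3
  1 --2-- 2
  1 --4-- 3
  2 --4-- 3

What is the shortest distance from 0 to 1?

Using Dijkstra's algorithm from vertex 0:
Shortest path: 0 -> 1
Total weight: 8 = 8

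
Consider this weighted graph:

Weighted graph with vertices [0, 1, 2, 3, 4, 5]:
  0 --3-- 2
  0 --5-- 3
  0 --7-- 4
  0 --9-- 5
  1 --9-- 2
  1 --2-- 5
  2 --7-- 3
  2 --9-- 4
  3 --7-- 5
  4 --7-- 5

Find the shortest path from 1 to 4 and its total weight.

Using Dijkstra's algorithm from vertex 1:
Shortest path: 1 -> 5 -> 4
Total weight: 2 + 7 = 9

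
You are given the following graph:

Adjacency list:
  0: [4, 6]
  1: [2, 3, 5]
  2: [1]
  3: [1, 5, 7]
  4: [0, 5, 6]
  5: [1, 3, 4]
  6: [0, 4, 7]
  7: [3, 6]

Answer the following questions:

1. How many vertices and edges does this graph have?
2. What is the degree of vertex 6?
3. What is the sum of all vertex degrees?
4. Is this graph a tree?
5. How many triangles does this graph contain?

Count: 8 vertices, 10 edges.
Vertex 6 has neighbors [0, 4, 7], degree = 3.
Handshaking lemma: 2 * 10 = 20.
A tree on 8 vertices has 7 edges. This graph has 10 edges (3 extra). Not a tree.
Number of triangles = 2.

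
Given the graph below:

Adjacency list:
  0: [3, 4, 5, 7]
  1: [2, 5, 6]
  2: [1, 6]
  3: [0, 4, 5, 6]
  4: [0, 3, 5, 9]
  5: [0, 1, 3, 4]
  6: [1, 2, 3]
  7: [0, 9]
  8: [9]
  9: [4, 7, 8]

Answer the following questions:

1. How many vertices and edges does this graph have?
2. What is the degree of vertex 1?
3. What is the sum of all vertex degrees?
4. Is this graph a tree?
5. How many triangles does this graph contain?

Count: 10 vertices, 15 edges.
Vertex 1 has neighbors [2, 5, 6], degree = 3.
Handshaking lemma: 2 * 15 = 30.
A tree on 10 vertices has 9 edges. This graph has 15 edges (6 extra). Not a tree.
Number of triangles = 5.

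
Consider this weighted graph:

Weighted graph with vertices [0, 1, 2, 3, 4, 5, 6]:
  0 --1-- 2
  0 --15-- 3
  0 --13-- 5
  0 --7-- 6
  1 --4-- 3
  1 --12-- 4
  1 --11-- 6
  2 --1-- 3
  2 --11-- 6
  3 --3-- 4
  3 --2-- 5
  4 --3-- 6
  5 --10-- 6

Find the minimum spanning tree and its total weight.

Applying Kruskal's algorithm (sort edges by weight, add if no cycle):
  Add (0,2) w=1
  Add (2,3) w=1
  Add (3,5) w=2
  Add (3,4) w=3
  Add (4,6) w=3
  Add (1,3) w=4
  Skip (0,6) w=7 (creates cycle)
  Skip (5,6) w=10 (creates cycle)
  Skip (1,6) w=11 (creates cycle)
  Skip (2,6) w=11 (creates cycle)
  Skip (1,4) w=12 (creates cycle)
  Skip (0,5) w=13 (creates cycle)
  Skip (0,3) w=15 (creates cycle)
MST weight = 14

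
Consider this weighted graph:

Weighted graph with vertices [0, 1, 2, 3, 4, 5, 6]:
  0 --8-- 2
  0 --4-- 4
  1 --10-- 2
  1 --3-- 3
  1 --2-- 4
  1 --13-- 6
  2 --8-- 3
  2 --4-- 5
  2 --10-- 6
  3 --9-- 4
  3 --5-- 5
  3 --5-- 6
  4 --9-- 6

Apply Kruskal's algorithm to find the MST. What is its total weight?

Applying Kruskal's algorithm (sort edges by weight, add if no cycle):
  Add (1,4) w=2
  Add (1,3) w=3
  Add (0,4) w=4
  Add (2,5) w=4
  Add (3,6) w=5
  Add (3,5) w=5
  Skip (0,2) w=8 (creates cycle)
  Skip (2,3) w=8 (creates cycle)
  Skip (3,4) w=9 (creates cycle)
  Skip (4,6) w=9 (creates cycle)
  Skip (1,2) w=10 (creates cycle)
  Skip (2,6) w=10 (creates cycle)
  Skip (1,6) w=13 (creates cycle)
MST weight = 23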